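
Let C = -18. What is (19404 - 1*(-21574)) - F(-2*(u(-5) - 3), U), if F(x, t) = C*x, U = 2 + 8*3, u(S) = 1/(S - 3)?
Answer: 82181/2 ≈ 41091.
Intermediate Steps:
u(S) = 1/(-3 + S)
U = 26 (U = 2 + 24 = 26)
F(x, t) = -18*x
(19404 - 1*(-21574)) - F(-2*(u(-5) - 3), U) = (19404 - 1*(-21574)) - (-18)*(-2*(1/(-3 - 5) - 3)) = (19404 + 21574) - (-18)*(-2*(1/(-8) - 3)) = 40978 - (-18)*(-2*(-⅛ - 3)) = 40978 - (-18)*(-2*(-25/8)) = 40978 - (-18)*25/4 = 40978 - 1*(-225/2) = 40978 + 225/2 = 82181/2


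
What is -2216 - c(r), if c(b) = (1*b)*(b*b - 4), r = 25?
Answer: -17741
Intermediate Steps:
c(b) = b*(-4 + b**2) (c(b) = b*(b**2 - 4) = b*(-4 + b**2))
-2216 - c(r) = -2216 - 25*(-4 + 25**2) = -2216 - 25*(-4 + 625) = -2216 - 25*621 = -2216 - 1*15525 = -2216 - 15525 = -17741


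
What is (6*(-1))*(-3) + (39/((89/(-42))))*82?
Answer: -132714/89 ≈ -1491.2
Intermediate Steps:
(6*(-1))*(-3) + (39/((89/(-42))))*82 = -6*(-3) + (39/((89*(-1/42))))*82 = 18 + (39/(-89/42))*82 = 18 + (39*(-42/89))*82 = 18 - 1638/89*82 = 18 - 134316/89 = -132714/89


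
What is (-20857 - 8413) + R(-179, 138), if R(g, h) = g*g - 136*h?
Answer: -15997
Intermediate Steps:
R(g, h) = g**2 - 136*h
(-20857 - 8413) + R(-179, 138) = (-20857 - 8413) + ((-179)**2 - 136*138) = -29270 + (32041 - 18768) = -29270 + 13273 = -15997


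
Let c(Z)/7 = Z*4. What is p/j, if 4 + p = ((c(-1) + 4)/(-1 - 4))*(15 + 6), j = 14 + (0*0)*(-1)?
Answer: 242/35 ≈ 6.9143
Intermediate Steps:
j = 14 (j = 14 + 0*(-1) = 14 + 0 = 14)
c(Z) = 28*Z (c(Z) = 7*(Z*4) = 7*(4*Z) = 28*Z)
p = 484/5 (p = -4 + ((28*(-1) + 4)/(-1 - 4))*(15 + 6) = -4 + ((-28 + 4)/(-5))*21 = -4 - 24*(-1/5)*21 = -4 + (24/5)*21 = -4 + 504/5 = 484/5 ≈ 96.800)
p/j = (484/5)/14 = (484/5)*(1/14) = 242/35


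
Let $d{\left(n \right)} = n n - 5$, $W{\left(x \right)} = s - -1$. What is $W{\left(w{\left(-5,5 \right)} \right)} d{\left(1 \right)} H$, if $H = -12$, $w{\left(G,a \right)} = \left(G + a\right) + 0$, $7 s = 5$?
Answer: $\frac{576}{7} \approx 82.286$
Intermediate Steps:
$s = \frac{5}{7}$ ($s = \frac{1}{7} \cdot 5 = \frac{5}{7} \approx 0.71429$)
$w{\left(G,a \right)} = G + a$
$W{\left(x \right)} = \frac{12}{7}$ ($W{\left(x \right)} = \frac{5}{7} - -1 = \frac{5}{7} + 1 = \frac{12}{7}$)
$d{\left(n \right)} = -5 + n^{2}$ ($d{\left(n \right)} = n^{2} - 5 = -5 + n^{2}$)
$W{\left(w{\left(-5,5 \right)} \right)} d{\left(1 \right)} H = \frac{12 \left(-5 + 1^{2}\right)}{7} \left(-12\right) = \frac{12 \left(-5 + 1\right)}{7} \left(-12\right) = \frac{12}{7} \left(-4\right) \left(-12\right) = \left(- \frac{48}{7}\right) \left(-12\right) = \frac{576}{7}$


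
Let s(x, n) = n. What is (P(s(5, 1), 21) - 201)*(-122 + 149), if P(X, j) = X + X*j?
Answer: -4833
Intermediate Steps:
(P(s(5, 1), 21) - 201)*(-122 + 149) = (1*(1 + 21) - 201)*(-122 + 149) = (1*22 - 201)*27 = (22 - 201)*27 = -179*27 = -4833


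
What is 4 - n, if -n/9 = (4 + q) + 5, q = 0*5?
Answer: 85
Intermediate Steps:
q = 0
n = -81 (n = -9*((4 + 0) + 5) = -9*(4 + 5) = -9*9 = -81)
4 - n = 4 - 1*(-81) = 4 + 81 = 85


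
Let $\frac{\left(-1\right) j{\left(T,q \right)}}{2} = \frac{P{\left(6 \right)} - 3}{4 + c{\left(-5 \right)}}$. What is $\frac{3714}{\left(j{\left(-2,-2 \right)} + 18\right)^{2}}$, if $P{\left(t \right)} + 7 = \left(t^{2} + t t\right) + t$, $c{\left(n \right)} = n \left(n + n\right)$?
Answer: $\frac{1353753}{87362} \approx 15.496$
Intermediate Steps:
$c{\left(n \right)} = 2 n^{2}$ ($c{\left(n \right)} = n 2 n = 2 n^{2}$)
$P{\left(t \right)} = -7 + t + 2 t^{2}$ ($P{\left(t \right)} = -7 + \left(\left(t^{2} + t t\right) + t\right) = -7 + \left(\left(t^{2} + t^{2}\right) + t\right) = -7 + \left(2 t^{2} + t\right) = -7 + \left(t + 2 t^{2}\right) = -7 + t + 2 t^{2}$)
$j{\left(T,q \right)} = - \frac{68}{27}$ ($j{\left(T,q \right)} = - 2 \frac{\left(-7 + 6 + 2 \cdot 6^{2}\right) - 3}{4 + 2 \left(-5\right)^{2}} = - 2 \frac{\left(-7 + 6 + 2 \cdot 36\right) - 3}{4 + 2 \cdot 25} = - 2 \frac{\left(-7 + 6 + 72\right) - 3}{4 + 50} = - 2 \frac{71 - 3}{54} = - 2 \cdot 68 \cdot \frac{1}{54} = \left(-2\right) \frac{34}{27} = - \frac{68}{27}$)
$\frac{3714}{\left(j{\left(-2,-2 \right)} + 18\right)^{2}} = \frac{3714}{\left(- \frac{68}{27} + 18\right)^{2}} = \frac{3714}{\left(\frac{418}{27}\right)^{2}} = \frac{3714}{\frac{174724}{729}} = 3714 \cdot \frac{729}{174724} = \frac{1353753}{87362}$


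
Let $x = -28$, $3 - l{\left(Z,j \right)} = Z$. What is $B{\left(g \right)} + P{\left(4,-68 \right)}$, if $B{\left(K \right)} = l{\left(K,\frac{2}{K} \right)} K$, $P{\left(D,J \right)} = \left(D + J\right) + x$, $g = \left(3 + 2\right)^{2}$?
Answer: $-642$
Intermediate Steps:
$l{\left(Z,j \right)} = 3 - Z$
$g = 25$ ($g = 5^{2} = 25$)
$P{\left(D,J \right)} = -28 + D + J$ ($P{\left(D,J \right)} = \left(D + J\right) - 28 = -28 + D + J$)
$B{\left(K \right)} = K \left(3 - K\right)$ ($B{\left(K \right)} = \left(3 - K\right) K = K \left(3 - K\right)$)
$B{\left(g \right)} + P{\left(4,-68 \right)} = 25 \left(3 - 25\right) - 92 = 25 \left(-22\right) - 92 = -550 - 92 = -642$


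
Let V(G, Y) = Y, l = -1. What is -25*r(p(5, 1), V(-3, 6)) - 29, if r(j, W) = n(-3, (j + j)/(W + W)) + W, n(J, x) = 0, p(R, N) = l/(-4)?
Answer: -179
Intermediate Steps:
p(R, N) = ¼ (p(R, N) = -1/(-4) = -1*(-¼) = ¼)
r(j, W) = W (r(j, W) = 0 + W = W)
-25*r(p(5, 1), V(-3, 6)) - 29 = -25*6 - 29 = -150 - 29 = -179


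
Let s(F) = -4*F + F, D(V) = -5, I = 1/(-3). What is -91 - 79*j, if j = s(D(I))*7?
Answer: -8386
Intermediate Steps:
I = -1/3 ≈ -0.33333
s(F) = -3*F
j = 105 (j = -3*(-5)*7 = 15*7 = 105)
-91 - 79*j = -91 - 79*105 = -91 - 8295 = -8386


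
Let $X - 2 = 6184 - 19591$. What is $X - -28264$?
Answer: $14859$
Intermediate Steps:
$X = -13405$ ($X = 2 + \left(6184 - 19591\right) = 2 - 13407 = -13405$)
$X - -28264 = -13405 - -28264 = -13405 + 28264 = 14859$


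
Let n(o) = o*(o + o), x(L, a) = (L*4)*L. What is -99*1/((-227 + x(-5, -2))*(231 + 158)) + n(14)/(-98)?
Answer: -197513/49403 ≈ -3.9980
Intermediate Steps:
x(L, a) = 4*L² (x(L, a) = (4*L)*L = 4*L²)
n(o) = 2*o² (n(o) = o*(2*o) = 2*o²)
-99*1/((-227 + x(-5, -2))*(231 + 158)) + n(14)/(-98) = -99*1/((-227 + 4*(-5)²)*(231 + 158)) + (2*14²)/(-98) = -99*1/(389*(-227 + 4*25)) + (2*196)*(-1/98) = -99*1/(389*(-227 + 100)) + 392*(-1/98) = -99/(389*(-127)) - 4 = -99/(-49403) - 4 = -99*(-1/49403) - 4 = 99/49403 - 4 = -197513/49403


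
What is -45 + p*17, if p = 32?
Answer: 499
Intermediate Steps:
-45 + p*17 = -45 + 32*17 = -45 + 544 = 499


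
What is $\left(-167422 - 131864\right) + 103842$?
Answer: $-195444$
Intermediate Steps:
$\left(-167422 - 131864\right) + 103842 = -299286 + 103842 = -195444$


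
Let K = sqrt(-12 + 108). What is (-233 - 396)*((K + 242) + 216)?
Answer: -288082 - 2516*sqrt(6) ≈ -2.9425e+5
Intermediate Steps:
K = 4*sqrt(6) (K = sqrt(96) = 4*sqrt(6) ≈ 9.7980)
(-233 - 396)*((K + 242) + 216) = (-233 - 396)*((4*sqrt(6) + 242) + 216) = -629*((242 + 4*sqrt(6)) + 216) = -629*(458 + 4*sqrt(6)) = -288082 - 2516*sqrt(6)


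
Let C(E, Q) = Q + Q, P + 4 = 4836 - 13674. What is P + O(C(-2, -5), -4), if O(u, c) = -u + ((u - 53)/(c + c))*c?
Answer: -17727/2 ≈ -8863.5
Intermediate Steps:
P = -8842 (P = -4 + (4836 - 13674) = -4 - 8838 = -8842)
C(E, Q) = 2*Q
O(u, c) = -53/2 - u/2 (O(u, c) = -u + ((-53 + u)/((2*c)))*c = -u + ((-53 + u)*(1/(2*c)))*c = -u + ((-53 + u)/(2*c))*c = -u + (-53/2 + u/2) = -53/2 - u/2)
P + O(C(-2, -5), -4) = -8842 + (-53/2 - (-5)) = -8842 + (-53/2 - ½*(-10)) = -8842 + (-53/2 + 5) = -8842 - 43/2 = -17727/2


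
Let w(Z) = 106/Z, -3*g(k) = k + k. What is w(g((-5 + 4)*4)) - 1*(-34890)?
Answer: 139719/4 ≈ 34930.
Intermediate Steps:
g(k) = -2*k/3 (g(k) = -(k + k)/3 = -2*k/3)
w(g((-5 + 4)*4)) - 1*(-34890) = 106/((-2*(-5 + 4)*4/3)) - 1*(-34890) = 106/((-(-2)*4/3)) + 34890 = 106/((-⅔*(-4))) + 34890 = 106/(8/3) + 34890 = 106*(3/8) + 34890 = 159/4 + 34890 = 139719/4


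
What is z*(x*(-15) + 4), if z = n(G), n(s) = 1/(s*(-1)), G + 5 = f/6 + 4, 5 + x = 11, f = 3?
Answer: -172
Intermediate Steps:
x = 6 (x = -5 + 11 = 6)
G = -½ (G = -5 + (3/6 + 4) = -5 + (3*(⅙) + 4) = -5 + (½ + 4) = -5 + 9/2 = -½ ≈ -0.50000)
n(s) = -1/s (n(s) = 1/(-s) = -1/s)
z = 2 (z = -1/(-½) = -1*(-2) = 2)
z*(x*(-15) + 4) = 2*(6*(-15) + 4) = 2*(-90 + 4) = 2*(-86) = -172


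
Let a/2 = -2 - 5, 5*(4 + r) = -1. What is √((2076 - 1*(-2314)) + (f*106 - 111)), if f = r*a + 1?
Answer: √265445/5 ≈ 103.04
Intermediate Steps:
r = -21/5 (r = -4 + (⅕)*(-1) = -4 - ⅕ = -21/5 ≈ -4.2000)
a = -14 (a = 2*(-2 - 5) = 2*(-7) = -14)
f = 299/5 (f = -21/5*(-14) + 1 = 294/5 + 1 = 299/5 ≈ 59.800)
√((2076 - 1*(-2314)) + (f*106 - 111)) = √((2076 - 1*(-2314)) + ((299/5)*106 - 111)) = √((2076 + 2314) + (31694/5 - 111)) = √(4390 + 31139/5) = √(53089/5) = √265445/5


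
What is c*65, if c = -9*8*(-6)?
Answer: 28080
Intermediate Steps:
c = 432 (c = -72*(-6) = 432)
c*65 = 432*65 = 28080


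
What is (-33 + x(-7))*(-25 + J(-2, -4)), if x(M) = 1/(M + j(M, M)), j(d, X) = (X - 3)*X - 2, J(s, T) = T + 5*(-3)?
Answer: 88528/61 ≈ 1451.3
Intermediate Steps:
J(s, T) = -15 + T (J(s, T) = T - 15 = -15 + T)
j(d, X) = -2 + X*(-3 + X) (j(d, X) = (-3 + X)*X - 2 = X*(-3 + X) - 2 = -2 + X*(-3 + X))
x(M) = 1/(-2 + M² - 2*M) (x(M) = 1/(M + (-2 + M² - 3*M)) = 1/(-2 + M² - 2*M))
(-33 + x(-7))*(-25 + J(-2, -4)) = (-33 + 1/(-2 + (-7)² - 2*(-7)))*(-25 + (-15 - 4)) = (-33 + 1/(-2 + 49 + 14))*(-25 - 19) = (-33 + 1/61)*(-44) = -2012/61*(-44) = 88528/61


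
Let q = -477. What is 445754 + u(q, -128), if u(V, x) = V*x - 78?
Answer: 506732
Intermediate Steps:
u(V, x) = -78 + V*x
445754 + u(q, -128) = 445754 + (-78 - 477*(-128)) = 445754 + (-78 + 61056) = 445754 + 60978 = 506732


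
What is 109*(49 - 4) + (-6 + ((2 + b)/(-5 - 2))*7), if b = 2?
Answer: 4895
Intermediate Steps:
109*(49 - 4) + (-6 + ((2 + b)/(-5 - 2))*7) = 109*(49 - 4) + (-6 + ((2 + 2)/(-5 - 2))*7) = 109*45 + (-6 + (4/(-7))*7) = 4905 + (-6 + (4*(-1/7))*7) = 4905 + (-6 - 4/7*7) = 4905 + (-6 - 4) = 4905 - 10 = 4895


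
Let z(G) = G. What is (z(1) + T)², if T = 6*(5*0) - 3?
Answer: 4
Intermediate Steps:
T = -3 (T = 6*0 - 3 = 0 - 3 = -3)
(z(1) + T)² = (1 - 3)² = (-2)² = 4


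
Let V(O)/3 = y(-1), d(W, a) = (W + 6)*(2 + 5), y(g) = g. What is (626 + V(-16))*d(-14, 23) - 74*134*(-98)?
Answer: 936880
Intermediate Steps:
d(W, a) = 42 + 7*W (d(W, a) = (6 + W)*7 = 42 + 7*W)
V(O) = -3 (V(O) = 3*(-1) = -3)
(626 + V(-16))*d(-14, 23) - 74*134*(-98) = (626 - 3)*(42 + 7*(-14)) - 74*134*(-98) = 623*(42 - 98) - 9916*(-98) = 623*(-56) - 1*(-971768) = -34888 + 971768 = 936880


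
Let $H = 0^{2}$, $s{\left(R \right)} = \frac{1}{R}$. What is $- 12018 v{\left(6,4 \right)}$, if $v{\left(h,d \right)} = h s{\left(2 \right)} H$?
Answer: $0$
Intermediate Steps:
$H = 0$
$v{\left(h,d \right)} = 0$ ($v{\left(h,d \right)} = \frac{h}{2} \cdot 0 = 0$)
$- 12018 v{\left(6,4 \right)} = \left(-12018\right) 0 = 0$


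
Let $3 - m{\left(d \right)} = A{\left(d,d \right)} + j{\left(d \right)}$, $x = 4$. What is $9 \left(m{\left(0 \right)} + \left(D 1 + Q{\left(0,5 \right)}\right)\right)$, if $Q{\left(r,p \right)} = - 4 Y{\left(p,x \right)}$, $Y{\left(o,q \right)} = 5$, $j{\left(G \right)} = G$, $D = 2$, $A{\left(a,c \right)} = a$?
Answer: $-135$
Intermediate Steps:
$Q{\left(r,p \right)} = -20$ ($Q{\left(r,p \right)} = \left(-4\right) 5 = -20$)
$m{\left(d \right)} = 3 - 2 d$ ($m{\left(d \right)} = 3 - \left(d + d\right) = 3 - 2 d$)
$9 \left(m{\left(0 \right)} + \left(D 1 + Q{\left(0,5 \right)}\right)\right) = 9 \left(\left(3 - 0\right) + \left(2 \cdot 1 - 20\right)\right) = 9 \left(\left(3 + 0\right) + \left(2 - 20\right)\right) = 9 \left(3 - 18\right) = 9 \left(-15\right) = -135$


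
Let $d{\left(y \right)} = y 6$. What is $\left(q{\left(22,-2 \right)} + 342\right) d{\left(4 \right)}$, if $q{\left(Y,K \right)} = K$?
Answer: $8160$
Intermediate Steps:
$d{\left(y \right)} = 6 y$
$\left(q{\left(22,-2 \right)} + 342\right) d{\left(4 \right)} = \left(-2 + 342\right) 6 \cdot 4 = 340 \cdot 24 = 8160$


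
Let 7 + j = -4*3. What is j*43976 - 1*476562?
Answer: -1312106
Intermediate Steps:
j = -19 (j = -7 - 4*3 = -7 - 12 = -19)
j*43976 - 1*476562 = -19*43976 - 1*476562 = -835544 - 476562 = -1312106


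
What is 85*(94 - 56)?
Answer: 3230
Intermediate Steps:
85*(94 - 56) = 85*38 = 3230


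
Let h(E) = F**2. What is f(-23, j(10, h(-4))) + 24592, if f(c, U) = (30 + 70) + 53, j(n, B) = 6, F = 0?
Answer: 24745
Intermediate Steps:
h(E) = 0 (h(E) = 0**2 = 0)
f(c, U) = 153 (f(c, U) = 100 + 53 = 153)
f(-23, j(10, h(-4))) + 24592 = 153 + 24592 = 24745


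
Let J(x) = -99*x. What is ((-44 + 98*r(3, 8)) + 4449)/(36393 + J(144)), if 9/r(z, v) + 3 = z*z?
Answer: 4552/22137 ≈ 0.20563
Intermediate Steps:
r(z, v) = 9/(-3 + z²) (r(z, v) = 9/(-3 + z*z) = 9/(-3 + z²))
((-44 + 98*r(3, 8)) + 4449)/(36393 + J(144)) = ((-44 + 98*(9/(-3 + 3²))) + 4449)/(36393 - 99*144) = ((-44 + 98*(9/(-3 + 9))) + 4449)/(36393 - 14256) = ((-44 + 98*(9/6)) + 4449)/22137 = ((-44 + 98*(9*(⅙))) + 4449)*(1/22137) = ((-44 + 98*(3/2)) + 4449)*(1/22137) = ((-44 + 147) + 4449)*(1/22137) = (103 + 4449)*(1/22137) = 4552*(1/22137) = 4552/22137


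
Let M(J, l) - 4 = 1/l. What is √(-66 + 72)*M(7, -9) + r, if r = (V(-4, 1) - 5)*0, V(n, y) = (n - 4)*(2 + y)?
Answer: 35*√6/9 ≈ 9.5258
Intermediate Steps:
V(n, y) = (-4 + n)*(2 + y)
M(J, l) = 4 + 1/l
r = 0 (r = ((-8 - 4*1 + 2*(-4) - 4*1) - 5)*0 = ((-8 - 4 - 8 - 4) - 5)*0 = (-24 - 5)*0 = -29*0 = 0)
√(-66 + 72)*M(7, -9) + r = √(-66 + 72)*(4 + 1/(-9)) + 0 = √6*(4 - ⅑) + 0 = √6*(35/9) + 0 = 35*√6/9 + 0 = 35*√6/9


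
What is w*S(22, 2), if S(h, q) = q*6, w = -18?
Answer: -216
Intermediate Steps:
S(h, q) = 6*q
w*S(22, 2) = -108*2 = -18*12 = -216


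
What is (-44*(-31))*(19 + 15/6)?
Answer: 29326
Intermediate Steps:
(-44*(-31))*(19 + 15/6) = 1364*(19 + 15*(⅙)) = 1364*(19 + 5/2) = 1364*(43/2) = 29326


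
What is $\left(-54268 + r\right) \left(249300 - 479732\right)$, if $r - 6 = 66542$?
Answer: $-2829704960$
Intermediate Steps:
$r = 66548$ ($r = 6 + 66542 = 66548$)
$\left(-54268 + r\right) \left(249300 - 479732\right) = \left(-54268 + 66548\right) \left(249300 - 479732\right) = 12280 \left(-230432\right) = -2829704960$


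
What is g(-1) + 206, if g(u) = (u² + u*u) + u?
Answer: 207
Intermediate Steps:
g(u) = u + 2*u² (g(u) = (u² + u²) + u = 2*u² + u = u + 2*u²)
g(-1) + 206 = -(1 + 2*(-1)) + 206 = -(1 - 2) + 206 = -1*(-1) + 206 = 1 + 206 = 207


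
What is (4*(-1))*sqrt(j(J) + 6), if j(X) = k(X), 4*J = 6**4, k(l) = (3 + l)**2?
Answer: -4*sqrt(106935) ≈ -1308.0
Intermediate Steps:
J = 324 (J = (1/4)*6**4 = (1/4)*1296 = 324)
j(X) = (3 + X)**2
(4*(-1))*sqrt(j(J) + 6) = (4*(-1))*sqrt((3 + 324)**2 + 6) = -4*sqrt(327**2 + 6) = -4*sqrt(106929 + 6) = -4*sqrt(106935)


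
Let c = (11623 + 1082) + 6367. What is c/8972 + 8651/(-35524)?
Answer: 149974239/79680332 ≈ 1.8822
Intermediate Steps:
c = 19072 (c = 12705 + 6367 = 19072)
c/8972 + 8651/(-35524) = 19072/8972 + 8651/(-35524) = 19072*(1/8972) + 8651*(-1/35524) = 4768/2243 - 8651/35524 = 149974239/79680332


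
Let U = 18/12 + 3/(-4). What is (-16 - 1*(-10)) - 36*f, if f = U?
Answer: -33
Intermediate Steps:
U = ¾ (U = 18*(1/12) + 3*(-¼) = 3/2 - ¾ = ¾ ≈ 0.75000)
f = ¾ ≈ 0.75000
(-16 - 1*(-10)) - 36*f = (-16 - 1*(-10)) - 36*¾ = (-16 + 10) - 27 = -6 - 27 = -33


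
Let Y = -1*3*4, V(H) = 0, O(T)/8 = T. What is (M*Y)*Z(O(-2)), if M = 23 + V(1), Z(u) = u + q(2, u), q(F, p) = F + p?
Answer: 8280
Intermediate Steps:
O(T) = 8*T
Z(u) = 2 + 2*u (Z(u) = u + (2 + u) = 2 + 2*u)
Y = -12 (Y = -3*4 = -12)
M = 23 (M = 23 + 0 = 23)
(M*Y)*Z(O(-2)) = (23*(-12))*(2 + 2*(8*(-2))) = -276*(2 + 2*(-16)) = -276*(2 - 32) = -276*(-30) = 8280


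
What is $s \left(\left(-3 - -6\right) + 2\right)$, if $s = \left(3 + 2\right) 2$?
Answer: $50$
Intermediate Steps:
$s = 10$ ($s = 5 \cdot 2 = 10$)
$s \left(\left(-3 - -6\right) + 2\right) = 10 \left(\left(-3 - -6\right) + 2\right) = 10 \left(\left(-3 + 6\right) + 2\right) = 10 \left(3 + 2\right) = 10 \cdot 5 = 50$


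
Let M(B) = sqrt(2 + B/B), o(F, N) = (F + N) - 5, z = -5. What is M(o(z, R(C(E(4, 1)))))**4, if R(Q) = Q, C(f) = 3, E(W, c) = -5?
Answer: 9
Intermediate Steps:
o(F, N) = -5 + F + N
M(B) = sqrt(3) (M(B) = sqrt(2 + 1) = sqrt(3))
M(o(z, R(C(E(4, 1)))))**4 = (sqrt(3))**4 = 9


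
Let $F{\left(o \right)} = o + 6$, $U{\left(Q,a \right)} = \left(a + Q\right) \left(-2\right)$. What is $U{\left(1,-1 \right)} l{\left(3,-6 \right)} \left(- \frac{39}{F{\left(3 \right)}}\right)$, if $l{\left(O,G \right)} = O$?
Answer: $0$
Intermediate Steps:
$U{\left(Q,a \right)} = - 2 Q - 2 a$ ($U{\left(Q,a \right)} = \left(Q + a\right) \left(-2\right) = - 2 Q - 2 a$)
$F{\left(o \right)} = 6 + o$
$U{\left(1,-1 \right)} l{\left(3,-6 \right)} \left(- \frac{39}{F{\left(3 \right)}}\right) = \left(\left(-2\right) 1 - -2\right) 3 \left(- \frac{39}{6 + 3}\right) = \left(-2 + 2\right) 3 \left(- \frac{39}{9}\right) = 0 \cdot 3 \left(\left(-39\right) \frac{1}{9}\right) = 0 \left(- \frac{13}{3}\right) = 0$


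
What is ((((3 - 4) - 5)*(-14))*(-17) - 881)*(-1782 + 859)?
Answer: 2131207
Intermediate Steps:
((((3 - 4) - 5)*(-14))*(-17) - 881)*(-1782 + 859) = (((-1 - 5)*(-14))*(-17) - 881)*(-923) = (-6*(-14)*(-17) - 881)*(-923) = (84*(-17) - 881)*(-923) = (-1428 - 881)*(-923) = -2309*(-923) = 2131207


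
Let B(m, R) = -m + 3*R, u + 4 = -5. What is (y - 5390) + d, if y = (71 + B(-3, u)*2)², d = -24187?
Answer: -29048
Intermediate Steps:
u = -9 (u = -4 - 5 = -9)
y = 529 (y = (71 + (-1*(-3) + 3*(-9))*2)² = (71 + (3 - 27)*2)² = (71 - 24*2)² = (71 - 48)² = 23² = 529)
(y - 5390) + d = (529 - 5390) - 24187 = -4861 - 24187 = -29048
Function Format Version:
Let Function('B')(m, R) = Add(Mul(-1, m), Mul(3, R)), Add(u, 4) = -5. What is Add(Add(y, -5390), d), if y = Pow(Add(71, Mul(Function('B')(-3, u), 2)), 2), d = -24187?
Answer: -29048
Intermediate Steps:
u = -9 (u = Add(-4, -5) = -9)
y = 529 (y = Pow(Add(71, Mul(Add(Mul(-1, -3), Mul(3, -9)), 2)), 2) = Pow(Add(71, Mul(Add(3, -27), 2)), 2) = Pow(Add(71, Mul(-24, 2)), 2) = Pow(Add(71, -48), 2) = Pow(23, 2) = 529)
Add(Add(y, -5390), d) = Add(Add(529, -5390), -24187) = Add(-4861, -24187) = -29048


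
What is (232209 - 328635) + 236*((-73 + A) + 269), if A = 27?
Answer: -43798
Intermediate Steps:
(232209 - 328635) + 236*((-73 + A) + 269) = (232209 - 328635) + 236*((-73 + 27) + 269) = -96426 + 236*(-46 + 269) = -96426 + 236*223 = -96426 + 52628 = -43798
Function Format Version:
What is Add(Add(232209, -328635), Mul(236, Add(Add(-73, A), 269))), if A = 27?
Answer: -43798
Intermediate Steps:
Add(Add(232209, -328635), Mul(236, Add(Add(-73, A), 269))) = Add(Add(232209, -328635), Mul(236, Add(Add(-73, 27), 269))) = Add(-96426, Mul(236, Add(-46, 269))) = Add(-96426, Mul(236, 223)) = Add(-96426, 52628) = -43798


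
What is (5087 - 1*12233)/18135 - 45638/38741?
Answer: -6458996/4108585 ≈ -1.5721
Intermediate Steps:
(5087 - 1*12233)/18135 - 45638/38741 = (5087 - 12233)*(1/18135) - 45638*1/38741 = -7146*1/18135 - 2402/2039 = -794/2015 - 2402/2039 = -6458996/4108585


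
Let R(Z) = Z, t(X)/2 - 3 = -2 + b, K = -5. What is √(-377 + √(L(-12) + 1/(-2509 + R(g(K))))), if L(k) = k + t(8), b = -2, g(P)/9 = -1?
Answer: √(-2390302148 + 7554*I*√9863006)/2518 ≈ 0.096353 + 19.417*I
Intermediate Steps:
g(P) = -9 (g(P) = 9*(-1) = -9)
t(X) = -2 (t(X) = 6 + 2*(-2 - 2) = 6 + 2*(-4) = 6 - 8 = -2)
L(k) = -2 + k (L(k) = k - 2 = -2 + k)
√(-377 + √(L(-12) + 1/(-2509 + R(g(K))))) = √(-377 + √((-2 - 12) + 1/(-2509 - 9))) = √(-377 + √(-14 + 1/(-2518))) = √(-377 + √(-14 - 1/2518)) = √(-377 + √(-35253/2518)) = √(-377 + 3*I*√9863006/2518)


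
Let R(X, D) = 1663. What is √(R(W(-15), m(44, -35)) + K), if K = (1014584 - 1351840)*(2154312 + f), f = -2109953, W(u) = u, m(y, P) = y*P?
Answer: I*√14960337241 ≈ 1.2231e+5*I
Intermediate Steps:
m(y, P) = P*y
K = -14960338904 (K = (1014584 - 1351840)*(2154312 - 2109953) = -337256*44359 = -14960338904)
√(R(W(-15), m(44, -35)) + K) = √(1663 - 14960338904) = √(-14960337241) = I*√14960337241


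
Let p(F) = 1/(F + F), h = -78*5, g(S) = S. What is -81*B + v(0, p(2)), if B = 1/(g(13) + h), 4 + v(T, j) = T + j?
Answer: -5331/1508 ≈ -3.5351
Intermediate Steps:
h = -390
p(F) = 1/(2*F)
v(T, j) = -4 + T + j (v(T, j) = -4 + (T + j) = -4 + T + j)
B = -1/377 (B = 1/(13 - 390) = 1/(-377) = -1/377 ≈ -0.0026525)
-81*B + v(0, p(2)) = -81*(-1/377) + (-4 + 0 + (½)/2) = 81/377 + (-4 + 0 + (½)*(½)) = 81/377 + (-4 + 0 + ¼) = 81/377 - 15/4 = -5331/1508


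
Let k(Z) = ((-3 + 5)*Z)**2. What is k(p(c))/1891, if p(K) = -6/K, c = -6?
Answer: 4/1891 ≈ 0.0021153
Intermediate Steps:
k(Z) = 4*Z**2 (k(Z) = (2*Z)**2 = 4*Z**2)
k(p(c))/1891 = (4*(-6/(-6))**2)/1891 = (4*(-6*(-1/6))**2)*(1/1891) = (4*1**2)*(1/1891) = (4*1)*(1/1891) = 4*(1/1891) = 4/1891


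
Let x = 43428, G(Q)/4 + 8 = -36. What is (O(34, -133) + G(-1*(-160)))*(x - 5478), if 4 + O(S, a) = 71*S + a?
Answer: 79732950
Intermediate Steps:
G(Q) = -176 (G(Q) = -32 + 4*(-36) = -32 - 144 = -176)
O(S, a) = -4 + a + 71*S (O(S, a) = -4 + (71*S + a) = -4 + (a + 71*S) = -4 + a + 71*S)
(O(34, -133) + G(-1*(-160)))*(x - 5478) = ((-4 - 133 + 71*34) - 176)*(43428 - 5478) = ((-4 - 133 + 2414) - 176)*37950 = (2277 - 176)*37950 = 2101*37950 = 79732950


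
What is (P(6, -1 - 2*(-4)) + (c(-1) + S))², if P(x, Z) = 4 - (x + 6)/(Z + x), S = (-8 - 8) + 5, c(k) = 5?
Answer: 1444/169 ≈ 8.5444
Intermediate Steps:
S = -11 (S = -16 + 5 = -11)
P(x, Z) = 4 - (6 + x)/(Z + x)
(P(6, -1 - 2*(-4)) + (c(-1) + S))² = ((-6 + 3*6 + 4*(-1 - 2*(-4)))/((-1 - 2*(-4)) + 6) + (5 - 11))² = ((-6 + 18 + 4*(-1 + 8))/((-1 + 8) + 6) - 6)² = ((-6 + 18 + 4*7)/(7 + 6) - 6)² = ((-6 + 18 + 28)/13 - 6)² = ((1/13)*40 - 6)² = (40/13 - 6)² = (-38/13)² = 1444/169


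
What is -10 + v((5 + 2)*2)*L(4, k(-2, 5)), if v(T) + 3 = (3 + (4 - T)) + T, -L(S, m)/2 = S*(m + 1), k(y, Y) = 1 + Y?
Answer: -234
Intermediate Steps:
L(S, m) = -2*S*(1 + m) (L(S, m) = -2*S*(m + 1) = -2*S*(1 + m))
v(T) = 4 (v(T) = -3 + ((3 + (4 - T)) + T) = -3 + ((7 - T) + T) = -3 + 7 = 4)
-10 + v((5 + 2)*2)*L(4, k(-2, 5)) = -10 + 4*(-2*4*(1 + (1 + 5))) = -10 + 4*(-2*4*(1 + 6)) = -10 + 4*(-2*4*7) = -10 + 4*(-56) = -10 - 224 = -234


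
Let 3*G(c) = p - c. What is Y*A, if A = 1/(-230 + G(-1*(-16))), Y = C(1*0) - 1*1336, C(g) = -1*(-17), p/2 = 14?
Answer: 1319/226 ≈ 5.8363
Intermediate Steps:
p = 28 (p = 2*14 = 28)
C(g) = 17
G(c) = 28/3 - c/3 (G(c) = (28 - c)/3 = 28/3 - c/3)
Y = -1319 (Y = 17 - 1*1336 = 17 - 1336 = -1319)
A = -1/226 (A = 1/(-230 + (28/3 - (-1)*(-16)/3)) = 1/(-230 + (28/3 - ⅓*16)) = 1/(-230 + (28/3 - 16/3)) = 1/(-230 + 4) = 1/(-226) = -1/226 ≈ -0.0044248)
Y*A = -1319*(-1/226) = 1319/226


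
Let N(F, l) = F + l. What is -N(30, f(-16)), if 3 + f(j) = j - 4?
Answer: -7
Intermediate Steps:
f(j) = -7 + j (f(j) = -3 + (j - 4) = -3 + (-4 + j) = -7 + j)
-N(30, f(-16)) = -(30 + (-7 - 16)) = -(30 - 23) = -1*7 = -7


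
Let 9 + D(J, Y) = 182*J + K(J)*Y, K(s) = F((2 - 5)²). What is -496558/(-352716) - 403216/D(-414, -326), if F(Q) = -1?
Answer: 22598587/3332238 ≈ 6.7818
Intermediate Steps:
K(s) = -1
D(J, Y) = -9 - Y + 182*J (D(J, Y) = -9 + (182*J - Y) = -9 + (-Y + 182*J) = -9 - Y + 182*J)
-496558/(-352716) - 403216/D(-414, -326) = -496558/(-352716) - 403216/(-9 - 1*(-326) + 182*(-414)) = -496558*(-1/352716) - 403216/(-9 + 326 - 75348) = 248279/176358 - 403216/(-75031) = 248279/176358 - 403216*(-1/75031) = 248279/176358 + 36656/6821 = 22598587/3332238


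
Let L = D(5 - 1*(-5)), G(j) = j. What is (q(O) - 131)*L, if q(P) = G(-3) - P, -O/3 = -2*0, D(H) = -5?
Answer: 670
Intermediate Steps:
O = 0 (O = -(-6)*0 = -3*0 = 0)
q(P) = -3 - P
L = -5
(q(O) - 131)*L = ((-3 - 1*0) - 131)*(-5) = ((-3 + 0) - 131)*(-5) = (-3 - 131)*(-5) = -134*(-5) = 670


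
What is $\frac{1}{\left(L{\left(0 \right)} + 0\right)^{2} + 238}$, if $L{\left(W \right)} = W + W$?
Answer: $\frac{1}{238} \approx 0.0042017$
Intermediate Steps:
$L{\left(W \right)} = 2 W$
$\frac{1}{\left(L{\left(0 \right)} + 0\right)^{2} + 238} = \frac{1}{\left(2 \cdot 0 + 0\right)^{2} + 238} = \frac{1}{\left(0 + 0\right)^{2} + 238} = \frac{1}{0^{2} + 238} = \frac{1}{0 + 238} = \frac{1}{238}$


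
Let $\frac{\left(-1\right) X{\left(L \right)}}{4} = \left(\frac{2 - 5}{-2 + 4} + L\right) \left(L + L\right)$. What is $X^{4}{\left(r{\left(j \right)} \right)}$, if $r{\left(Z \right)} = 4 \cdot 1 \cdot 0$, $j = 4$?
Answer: $0$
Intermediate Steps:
$r{\left(Z \right)} = 0$ ($r{\left(Z \right)} = 4 \cdot 0 = 0$)
$X{\left(L \right)} = - 8 L \left(- \frac{3}{2} + L\right)$ ($X{\left(L \right)} = - 4 \left(\frac{2 - 5}{-2 + 4} + L\right) \left(L + L\right) = - 4 \left(- \frac{3}{2} + L\right) 2 L = - 4 \cdot 2 L \left(- \frac{3}{2} + L\right) = - 8 L \left(- \frac{3}{2} + L\right)$)
$X^{4}{\left(r{\left(j \right)} \right)} = \left(4 \cdot 0 \left(3 - 0\right)\right)^{4} = \left(4 \cdot 0 \left(3 + 0\right)\right)^{4} = \left(4 \cdot 0 \cdot 3\right)^{4} = 0^{4} = 0$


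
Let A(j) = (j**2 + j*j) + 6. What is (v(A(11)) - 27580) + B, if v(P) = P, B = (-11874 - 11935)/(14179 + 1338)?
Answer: -424134453/15517 ≈ -27334.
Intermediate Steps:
A(j) = 6 + 2*j**2 (A(j) = (j**2 + j**2) + 6 = 2*j**2 + 6 = 6 + 2*j**2)
B = -23809/15517 ≈ -1.5344
(v(A(11)) - 27580) + B = ((6 + 2*11**2) - 27580) - 23809/15517 = ((6 + 2*121) - 27580) - 23809/15517 = ((6 + 242) - 27580) - 23809/15517 = (248 - 27580) - 23809/15517 = -27332 - 23809/15517 = -424134453/15517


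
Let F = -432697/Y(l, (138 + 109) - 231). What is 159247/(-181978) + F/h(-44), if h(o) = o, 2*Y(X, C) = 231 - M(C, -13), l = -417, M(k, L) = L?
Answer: 38943248385/488428952 ≈ 79.732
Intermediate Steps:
Y(X, C) = 122 (Y(X, C) = (231 - 1*(-13))/2 = (231 + 13)/2 = (½)*244 = 122)
F = -432697/122 ≈ -3546.7
159247/(-181978) + F/h(-44) = 159247/(-181978) - 432697/122/(-44) = 159247*(-1/181978) - 432697/122*(-1/44) = -159247/181978 + 432697/5368 = 38943248385/488428952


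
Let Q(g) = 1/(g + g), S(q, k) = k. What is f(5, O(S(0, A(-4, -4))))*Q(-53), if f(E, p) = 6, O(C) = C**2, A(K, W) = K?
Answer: -3/53 ≈ -0.056604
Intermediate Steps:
Q(g) = 1/(2*g)
f(5, O(S(0, A(-4, -4))))*Q(-53) = 6*((1/2)/(-53)) = 6*((1/2)*(-1/53)) = 6*(-1/106) = -3/53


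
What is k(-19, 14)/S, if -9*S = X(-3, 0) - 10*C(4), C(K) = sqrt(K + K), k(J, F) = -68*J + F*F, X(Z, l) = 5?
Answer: 432/5 + 1728*sqrt(2)/5 ≈ 575.15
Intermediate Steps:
k(J, F) = F**2 - 68*J (k(J, F) = -68*J + F**2 = F**2 - 68*J)
C(K) = sqrt(2)*sqrt(K) (C(K) = sqrt(2*K) = sqrt(2)*sqrt(K))
S = -5/9 + 20*sqrt(2)/9 (S = -(5 - 10*sqrt(2)*sqrt(4))/9 = -(5 - 10*sqrt(2)*2)/9 = -(5 - 20*sqrt(2))/9 = -5/9 + 20*sqrt(2)/9 ≈ 2.5871)
k(-19, 14)/S = (14**2 - 68*(-19))/(-5/9 + 20*sqrt(2)/9) = (196 + 1292)/(-5/9 + 20*sqrt(2)/9) = 1488/(-5/9 + 20*sqrt(2)/9)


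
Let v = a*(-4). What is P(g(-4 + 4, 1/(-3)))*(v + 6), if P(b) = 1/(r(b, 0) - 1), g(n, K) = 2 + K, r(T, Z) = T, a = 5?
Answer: -21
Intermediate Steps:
P(b) = 1/(-1 + b) (P(b) = 1/(b - 1) = 1/(-1 + b))
v = -20 (v = 5*(-4) = -20)
P(g(-4 + 4, 1/(-3)))*(v + 6) = (-20 + 6)/(-1 + (2 + 1/(-3))) = -14/(-1 + (2 - 1/3)) = -14/(-1 + 5/3) = -14/(2/3) = (3/2)*(-14) = -21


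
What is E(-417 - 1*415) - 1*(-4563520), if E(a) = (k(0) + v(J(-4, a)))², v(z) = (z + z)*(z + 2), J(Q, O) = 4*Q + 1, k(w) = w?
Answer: 4715620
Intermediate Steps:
J(Q, O) = 1 + 4*Q
v(z) = 2*z*(2 + z) (v(z) = (2*z)*(2 + z) = 2*z*(2 + z))
E(a) = 152100 (E(a) = (0 + 2*(1 + 4*(-4))*(2 + (1 + 4*(-4))))² = (0 + 2*(1 - 16)*(2 + (1 - 16)))² = (0 + 2*(-15)*(2 - 15))² = (0 + 2*(-15)*(-13))² = (0 + 390)² = 390² = 152100)
E(-417 - 1*415) - 1*(-4563520) = 152100 - 1*(-4563520) = 152100 + 4563520 = 4715620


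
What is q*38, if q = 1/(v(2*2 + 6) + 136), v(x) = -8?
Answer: 19/64 ≈ 0.29688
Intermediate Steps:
q = 1/128 (q = 1/(-8 + 136) = 1/128 ≈ 0.0078125)
q*38 = (1/128)*38 = 19/64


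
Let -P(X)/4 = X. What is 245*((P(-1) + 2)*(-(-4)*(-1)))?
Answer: -5880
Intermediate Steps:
P(X) = -4*X
245*((P(-1) + 2)*(-(-4)*(-1))) = 245*((-4*(-1) + 2)*(-(-4)*(-1))) = 245*((4 + 2)*(-1*4)) = 245*(6*(-4)) = 245*(-24) = -5880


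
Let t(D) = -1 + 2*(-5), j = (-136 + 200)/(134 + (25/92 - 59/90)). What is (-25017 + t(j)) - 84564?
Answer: -109592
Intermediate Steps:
j = 264960/553171 (j = 64/(134 + (25*(1/92) - 59*1/90)) = 64/(134 + (25/92 - 59/90)) = 64/(134 - 1589/4140) = 64/(553171/4140) = 64*(4140/553171) = 264960/553171 ≈ 0.47898)
t(D) = -11 (t(D) = -1 - 10 = -11)
(-25017 + t(j)) - 84564 = (-25017 - 11) - 84564 = -25028 - 84564 = -109592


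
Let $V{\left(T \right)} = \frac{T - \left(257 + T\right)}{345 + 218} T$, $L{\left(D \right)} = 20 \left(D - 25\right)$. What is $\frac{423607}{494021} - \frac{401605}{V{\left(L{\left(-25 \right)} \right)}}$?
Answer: $- \frac{22318213397383}{25392679400} \approx -878.92$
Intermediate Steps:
$L{\left(D \right)} = -500 + 20 D$ ($L{\left(D \right)} = 20 \left(-25 + D\right) = -500 + 20 D$)
$V{\left(T \right)} = - \frac{257 T}{563}$ ($V{\left(T \right)} = - \frac{257}{563} T = \left(-257\right) \frac{1}{563} T = - \frac{257 T}{563}$)
$\frac{423607}{494021} - \frac{401605}{V{\left(L{\left(-25 \right)} \right)}} = \frac{423607}{494021} - \frac{401605}{\left(- \frac{257}{563}\right) \left(-500 + 20 \left(-25\right)\right)} = 423607 \cdot \frac{1}{494021} - \frac{401605}{\left(- \frac{257}{563}\right) \left(-500 - 500\right)} = \frac{423607}{494021} - \frac{401605}{\left(- \frac{257}{563}\right) \left(-1000\right)} = \frac{423607}{494021} - \frac{401605}{\frac{257000}{563}} = \frac{423607}{494021} - \frac{45220723}{51400} = - \frac{22318213397383}{25392679400}$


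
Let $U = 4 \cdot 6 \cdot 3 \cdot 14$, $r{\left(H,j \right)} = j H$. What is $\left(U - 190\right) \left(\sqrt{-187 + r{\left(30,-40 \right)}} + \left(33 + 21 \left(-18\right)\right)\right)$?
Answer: $-282210 + 818 i \sqrt{1387} \approx -2.8221 \cdot 10^{5} + 30464.0 i$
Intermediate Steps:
$r{\left(H,j \right)} = H j$
$U = 1008$ ($U = 24 \cdot 3 \cdot 14 = 72 \cdot 14 = 1008$)
$\left(U - 190\right) \left(\sqrt{-187 + r{\left(30,-40 \right)}} + \left(33 + 21 \left(-18\right)\right)\right) = \left(1008 - 190\right) \left(\sqrt{-187 + 30 \left(-40\right)} + \left(33 + 21 \left(-18\right)\right)\right) = 818 \left(\sqrt{-187 - 1200} + \left(33 - 378\right)\right) = 818 \left(\sqrt{-1387} - 345\right) = 818 \left(i \sqrt{1387} - 345\right) = 818 \left(-345 + i \sqrt{1387}\right) = -282210 + 818 i \sqrt{1387}$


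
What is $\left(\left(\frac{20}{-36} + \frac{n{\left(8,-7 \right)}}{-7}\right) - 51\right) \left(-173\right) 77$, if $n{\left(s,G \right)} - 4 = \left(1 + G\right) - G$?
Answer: $\frac{6266579}{9} \approx 6.9629 \cdot 10^{5}$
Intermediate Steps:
$n{\left(s,G \right)} = 5$ ($n{\left(s,G \right)} = 4 + \left(\left(1 + G\right) - G\right) = 4 + 1 = 5$)
$\left(\left(\frac{20}{-36} + \frac{n{\left(8,-7 \right)}}{-7}\right) - 51\right) \left(-173\right) 77 = \left(\left(\frac{20}{-36} + \frac{5}{-7}\right) - 51\right) \left(-173\right) 77 = \left(\left(20 \left(- \frac{1}{36}\right) + 5 \left(- \frac{1}{7}\right)\right) - 51\right) \left(-173\right) 77 = \left(\left(- \frac{5}{9} - \frac{5}{7}\right) - 51\right) \left(-173\right) 77 = \left(- \frac{80}{63} - 51\right) \left(-173\right) 77 = \left(- \frac{3293}{63}\right) \left(-173\right) 77 = \frac{569689}{63} \cdot 77 = \frac{6266579}{9}$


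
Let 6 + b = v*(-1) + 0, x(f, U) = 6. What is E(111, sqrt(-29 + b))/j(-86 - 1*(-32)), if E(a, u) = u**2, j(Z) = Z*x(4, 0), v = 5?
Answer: 10/81 ≈ 0.12346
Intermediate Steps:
b = -11 (b = -6 + (5*(-1) + 0) = -6 + (-5 + 0) = -6 - 5 = -11)
j(Z) = 6*Z (j(Z) = Z*6 = 6*Z)
E(111, sqrt(-29 + b))/j(-86 - 1*(-32)) = (sqrt(-29 - 11))**2/((6*(-86 - 1*(-32)))) = (sqrt(-40))**2/((6*(-86 + 32))) = (2*I*sqrt(10))**2/((6*(-54))) = -40/(-324) = -40*(-1/324) = 10/81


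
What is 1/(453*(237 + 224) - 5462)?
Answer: 1/203371 ≈ 4.9171e-6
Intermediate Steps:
1/(453*(237 + 224) - 5462) = 1/(453*461 - 5462) = 1/(208833 - 5462) = 1/203371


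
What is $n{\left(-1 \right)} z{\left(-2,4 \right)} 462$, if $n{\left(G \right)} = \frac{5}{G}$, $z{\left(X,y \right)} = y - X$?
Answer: $-13860$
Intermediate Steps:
$n{\left(-1 \right)} z{\left(-2,4 \right)} 462 = \frac{5}{-1} \left(4 - -2\right) 462 = 5 \left(-1\right) \left(4 + 2\right) 462 = \left(-5\right) 6 \cdot 462 = \left(-30\right) 462 = -13860$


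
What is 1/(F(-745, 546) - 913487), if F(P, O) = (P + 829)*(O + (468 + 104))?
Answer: -1/819575 ≈ -1.2201e-6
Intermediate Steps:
F(P, O) = (572 + O)*(829 + P) (F(P, O) = (829 + P)*(O + 572) = (829 + P)*(572 + O) = (572 + O)*(829 + P))
1/(F(-745, 546) - 913487) = 1/((474188 + 572*(-745) + 829*546 + 546*(-745)) - 913487) = 1/((474188 - 426140 + 452634 - 406770) - 913487) = 1/(93912 - 913487) = 1/(-819575) = -1/819575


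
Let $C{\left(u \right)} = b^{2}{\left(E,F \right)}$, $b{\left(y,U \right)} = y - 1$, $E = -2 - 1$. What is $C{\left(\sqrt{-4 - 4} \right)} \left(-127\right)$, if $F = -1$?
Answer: $-2032$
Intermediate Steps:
$E = -3$
$b{\left(y,U \right)} = -1 + y$
$C{\left(u \right)} = 16$ ($C{\left(u \right)} = \left(-1 - 3\right)^{2} = \left(-4\right)^{2} = 16$)
$C{\left(\sqrt{-4 - 4} \right)} \left(-127\right) = 16 \left(-127\right) = -2032$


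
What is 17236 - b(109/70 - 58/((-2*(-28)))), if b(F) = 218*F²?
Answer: 168331939/9800 ≈ 17177.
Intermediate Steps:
17236 - b(109/70 - 58/((-2*(-28)))) = 17236 - 218*(109/70 - 58/((-2*(-28))))² = 17236 - 218*(109*(1/70) - 58/56)² = 17236 - 218*(109/70 - 58*1/56)² = 17236 - 218*(109/70 - 29/28)² = 17236 - 218*(73/140)² = 17236 - 218*5329/19600 = 17236 - 1*580861/9800 = 17236 - 580861/9800 = 168331939/9800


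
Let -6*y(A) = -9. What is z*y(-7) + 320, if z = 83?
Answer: 889/2 ≈ 444.50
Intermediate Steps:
y(A) = 3/2 (y(A) = -⅙*(-9) = 3/2)
z*y(-7) + 320 = 83*(3/2) + 320 = 249/2 + 320 = 889/2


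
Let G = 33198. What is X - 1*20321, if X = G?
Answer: 12877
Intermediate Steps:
X = 33198
X - 1*20321 = 33198 - 1*20321 = 33198 - 20321 = 12877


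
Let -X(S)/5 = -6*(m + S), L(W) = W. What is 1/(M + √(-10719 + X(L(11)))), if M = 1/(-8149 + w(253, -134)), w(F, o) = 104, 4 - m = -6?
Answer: -8045/652980510226 - 194166075*I*√1121/652980510226 ≈ -1.232e-8 - 0.0099558*I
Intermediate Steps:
m = 10 (m = 4 - 1*(-6) = 4 + 6 = 10)
X(S) = 300 + 30*S (X(S) = -(-30)*(10 + S) = -5*(-60 - 6*S) = 300 + 30*S)
M = -1/8045 (M = 1/(-8149 + 104) = 1/(-8045) = -1/8045 ≈ -0.00012430)
1/(M + √(-10719 + X(L(11)))) = 1/(-1/8045 + √(-10719 + (300 + 30*11))) = 1/(-1/8045 + √(-10719 + (300 + 330))) = 1/(-1/8045 + √(-10719 + 630)) = 1/(-1/8045 + √(-10089)) = 1/(-1/8045 + 3*I*√1121)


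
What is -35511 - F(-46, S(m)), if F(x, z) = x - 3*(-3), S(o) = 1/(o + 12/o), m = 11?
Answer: -35474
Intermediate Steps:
F(x, z) = 9 + x (F(x, z) = x + 9 = 9 + x)
-35511 - F(-46, S(m)) = -35511 - (9 - 46) = -35511 - 1*(-37) = -35511 + 37 = -35474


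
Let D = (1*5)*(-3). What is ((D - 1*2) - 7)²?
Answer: 576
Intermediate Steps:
D = -15 (D = 5*(-3) = -15)
((D - 1*2) - 7)² = ((-15 - 1*2) - 7)² = ((-15 - 2) - 7)² = (-17 - 7)² = (-24)² = 576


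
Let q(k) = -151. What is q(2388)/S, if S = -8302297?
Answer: 151/8302297 ≈ 1.8188e-5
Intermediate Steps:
q(2388)/S = -151/(-8302297) = -151*(-1/8302297) = 151/8302297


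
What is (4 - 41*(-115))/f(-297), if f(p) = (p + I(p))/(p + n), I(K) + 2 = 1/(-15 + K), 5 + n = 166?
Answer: 200236608/93289 ≈ 2146.4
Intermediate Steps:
n = 161 (n = -5 + 166 = 161)
I(K) = -2 + 1/(-15 + K)
f(p) = (p + (31 - 2*p)/(-15 + p))/(161 + p) (f(p) = (p + (31 - 2*p)/(-15 + p))/(p + 161) = (p + (31 - 2*p)/(-15 + p))/(161 + p))
(4 - 41*(-115))/f(-297) = (4 - 41*(-115))/(((31 - 2*(-297) - 297*(-15 - 297))/((-15 - 297)*(161 - 297)))) = (4 + 4715)/(((31 + 594 - 297*(-312))/(-312*(-136)))) = 4719/((-1/312*(-1/136)*(31 + 594 + 92664))) = 4719/((-1/312*(-1/136)*93289)) = 4719/(93289/42432) = 4719*(42432/93289) = 200236608/93289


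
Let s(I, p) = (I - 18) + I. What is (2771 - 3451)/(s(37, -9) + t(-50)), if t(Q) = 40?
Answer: -85/12 ≈ -7.0833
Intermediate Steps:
s(I, p) = -18 + 2*I (s(I, p) = (-18 + I) + I = -18 + 2*I)
(2771 - 3451)/(s(37, -9) + t(-50)) = (2771 - 3451)/((-18 + 2*37) + 40) = -680/((-18 + 74) + 40) = -680/(56 + 40) = -680/96 = -680*1/96 = -85/12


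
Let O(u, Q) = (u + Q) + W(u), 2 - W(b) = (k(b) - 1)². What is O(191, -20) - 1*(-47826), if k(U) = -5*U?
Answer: -865937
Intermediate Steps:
W(b) = 2 - (-1 - 5*b)² (W(b) = 2 - (-5*b - 1)² = 2 - (-1 - 5*b)²)
O(u, Q) = 2 + Q + u - (1 + 5*u)² (O(u, Q) = (u + Q) + (2 - (1 + 5*u)²) = (Q + u) + (2 - (1 + 5*u)²) = 2 + Q + u - (1 + 5*u)²)
O(191, -20) - 1*(-47826) = (2 - 20 + 191 - (1 + 5*191)²) - 1*(-47826) = (2 - 20 + 191 - (1 + 955)²) + 47826 = (2 - 20 + 191 - 1*956²) + 47826 = (2 - 20 + 191 - 1*913936) + 47826 = (2 - 20 + 191 - 913936) + 47826 = -913763 + 47826 = -865937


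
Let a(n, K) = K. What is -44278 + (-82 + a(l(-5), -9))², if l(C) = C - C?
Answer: -35997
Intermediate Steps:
l(C) = 0
-44278 + (-82 + a(l(-5), -9))² = -44278 + (-82 - 9)² = -44278 + (-91)² = -44278 + 8281 = -35997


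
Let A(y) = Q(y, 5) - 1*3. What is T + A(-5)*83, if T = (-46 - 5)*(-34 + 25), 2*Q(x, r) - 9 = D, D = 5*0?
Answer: 1167/2 ≈ 583.50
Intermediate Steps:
D = 0
Q(x, r) = 9/2 (Q(x, r) = 9/2 + (1/2)*0 = 9/2 + 0 = 9/2)
A(y) = 3/2 (A(y) = 9/2 - 1*3 = 9/2 - 3 = 3/2)
T = 459 (T = -51*(-9) = 459)
T + A(-5)*83 = 459 + (3/2)*83 = 459 + 249/2 = 1167/2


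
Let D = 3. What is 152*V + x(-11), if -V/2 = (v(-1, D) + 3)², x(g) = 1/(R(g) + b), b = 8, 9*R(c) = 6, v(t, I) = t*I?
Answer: 3/26 ≈ 0.11538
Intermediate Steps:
v(t, I) = I*t
R(c) = ⅔ (R(c) = (⅑)*6 = ⅔)
x(g) = 3/26 (x(g) = 1/(⅔ + 8) = 1/(26/3) = 3/26)
V = 0 (V = -2*(3*(-1) + 3)² = -2*(-3 + 3)² = -2*0² = -2*0 = 0)
152*V + x(-11) = 152*0 + 3/26 = 0 + 3/26 = 3/26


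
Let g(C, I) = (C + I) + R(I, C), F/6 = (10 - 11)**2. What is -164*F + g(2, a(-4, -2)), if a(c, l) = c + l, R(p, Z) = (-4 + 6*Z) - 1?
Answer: -981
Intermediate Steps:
R(p, Z) = -5 + 6*Z
F = 6 (F = 6*(10 - 11)**2 = 6*(-1)**2 = 6*1 = 6)
g(C, I) = -5 + I + 7*C (g(C, I) = (C + I) + (-5 + 6*C) = -5 + I + 7*C)
-164*F + g(2, a(-4, -2)) = -164*6 + (-5 + (-4 - 2) + 7*2) = -984 + (-5 - 6 + 14) = -984 + 3 = -981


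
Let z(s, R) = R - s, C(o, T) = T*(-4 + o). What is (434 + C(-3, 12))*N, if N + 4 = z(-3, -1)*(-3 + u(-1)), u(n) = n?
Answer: -4200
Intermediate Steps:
N = -12 (N = -4 + (-1 - 1*(-3))*(-3 - 1) = -4 + (-1 + 3)*(-4) = -4 + 2*(-4) = -4 - 8 = -12)
(434 + C(-3, 12))*N = (434 + 12*(-4 - 3))*(-12) = (434 + 12*(-7))*(-12) = (434 - 84)*(-12) = 350*(-12) = -4200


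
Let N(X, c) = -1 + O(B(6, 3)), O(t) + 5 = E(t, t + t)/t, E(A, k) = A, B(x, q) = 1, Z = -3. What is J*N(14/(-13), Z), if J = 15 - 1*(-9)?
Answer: -120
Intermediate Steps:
O(t) = -4 (O(t) = -5 + t/t = -5 + 1 = -4)
N(X, c) = -5 (N(X, c) = -1 - 4 = -5)
J = 24 (J = 15 + 9 = 24)
J*N(14/(-13), Z) = 24*(-5) = -120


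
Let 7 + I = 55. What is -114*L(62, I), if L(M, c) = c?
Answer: -5472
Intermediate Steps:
I = 48 (I = -7 + 55 = 48)
-114*L(62, I) = -114*48 = -5472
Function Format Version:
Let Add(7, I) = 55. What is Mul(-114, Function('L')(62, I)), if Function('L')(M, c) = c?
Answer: -5472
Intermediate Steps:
I = 48 (I = Add(-7, 55) = 48)
Mul(-114, Function('L')(62, I)) = Mul(-114, 48) = -5472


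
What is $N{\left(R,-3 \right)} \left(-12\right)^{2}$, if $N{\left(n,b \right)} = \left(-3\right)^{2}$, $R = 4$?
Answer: $1296$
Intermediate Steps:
$N{\left(n,b \right)} = 9$
$N{\left(R,-3 \right)} \left(-12\right)^{2} = 9 \left(-12\right)^{2} = 9 \cdot 144 = 1296$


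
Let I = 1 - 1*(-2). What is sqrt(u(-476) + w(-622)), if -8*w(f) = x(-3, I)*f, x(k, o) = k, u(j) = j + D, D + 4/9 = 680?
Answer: I*sqrt(1069)/6 ≈ 5.4493*I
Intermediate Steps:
D = 6116/9 (D = -4/9 + 680 = 6116/9 ≈ 679.56)
u(j) = 6116/9 + j (u(j) = j + 6116/9 = 6116/9 + j)
I = 3 (I = 1 + 2 = 3)
w(f) = 3*f/8 (w(f) = -(-3)*f/8 = 3*f/8)
sqrt(u(-476) + w(-622)) = sqrt((6116/9 - 476) + (3/8)*(-622)) = sqrt(1832/9 - 933/4) = sqrt(-1069/36) = I*sqrt(1069)/6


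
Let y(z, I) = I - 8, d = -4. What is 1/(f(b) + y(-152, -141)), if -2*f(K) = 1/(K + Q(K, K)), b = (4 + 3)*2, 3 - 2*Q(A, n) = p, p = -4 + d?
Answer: -39/5812 ≈ -0.0067103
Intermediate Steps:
p = -8 (p = -4 - 4 = -8)
Q(A, n) = 11/2 (Q(A, n) = 3/2 - 1/2*(-8) = 3/2 + 4 = 11/2)
b = 14 (b = 7*2 = 14)
f(K) = -1/(2*(11/2 + K)) (f(K) = -1/(2*(K + 11/2)) = -1/(2*(11/2 + K)))
y(z, I) = -8 + I
1/(f(b) + y(-152, -141)) = 1/(-1/(11 + 2*14) + (-8 - 141)) = 1/(-1/(11 + 28) - 149) = 1/(-1/39 - 149) = 1/(-5812/39) = -39/5812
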